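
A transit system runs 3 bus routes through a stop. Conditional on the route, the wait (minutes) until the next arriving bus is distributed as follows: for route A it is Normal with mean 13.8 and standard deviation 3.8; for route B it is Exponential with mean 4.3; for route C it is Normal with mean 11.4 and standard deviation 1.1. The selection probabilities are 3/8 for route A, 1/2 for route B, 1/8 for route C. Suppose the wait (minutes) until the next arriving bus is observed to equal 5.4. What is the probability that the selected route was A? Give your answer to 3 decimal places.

Likelihoods f(5.4 | ·): A: 0.00912121; B: 0.0662428; C: 1.25585e-07.
Posterior ∝ prior × likelihood. Numerator for A: 0.375·0.00912121 = 0.00342045.
Normalizing constant: 0.375·0.00912121 + 0.5·0.0662428 + 0.125·1.25585e-07 = 0.0365419.
P(A | observation) = 0.00342045 / 0.0365419 = 0.0936037.

0.094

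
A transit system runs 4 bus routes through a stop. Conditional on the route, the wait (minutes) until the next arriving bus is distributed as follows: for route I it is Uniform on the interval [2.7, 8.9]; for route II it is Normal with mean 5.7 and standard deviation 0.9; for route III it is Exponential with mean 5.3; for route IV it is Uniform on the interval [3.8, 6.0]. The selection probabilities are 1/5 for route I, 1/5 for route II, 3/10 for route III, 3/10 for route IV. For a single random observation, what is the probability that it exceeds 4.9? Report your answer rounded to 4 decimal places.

Conditional on each route, P(X > 4.9): I: 0.645161; II: 0.812969; III: 0.396719; IV: 0.5.
By total probability, P(X > 4.9) = 0.2·0.645161 + 0.2·0.812969 + 0.3·0.396719 + 0.3·0.5 = 0.560642.

0.5606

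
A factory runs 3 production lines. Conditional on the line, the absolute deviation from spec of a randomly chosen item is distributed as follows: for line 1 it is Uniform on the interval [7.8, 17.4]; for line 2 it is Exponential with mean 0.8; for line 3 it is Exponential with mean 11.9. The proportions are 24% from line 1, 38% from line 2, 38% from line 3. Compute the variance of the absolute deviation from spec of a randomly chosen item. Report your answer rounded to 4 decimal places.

86.4331

Per component, 1: μ=12.6, E[X²]=166.44; 2: μ=0.8, E[X²]=1.28; 3: μ=11.9, E[X²]=283.22.
E[X] = 0.24·12.6 + 0.38·0.8 + 0.38·11.9 = 7.85.
E[X²] = 0.24·166.44 + 0.38·1.28 + 0.38·283.22 = 148.056.
Var(X) = E[X²] − (E[X])² = 148.056 − 61.6225 = 86.4331.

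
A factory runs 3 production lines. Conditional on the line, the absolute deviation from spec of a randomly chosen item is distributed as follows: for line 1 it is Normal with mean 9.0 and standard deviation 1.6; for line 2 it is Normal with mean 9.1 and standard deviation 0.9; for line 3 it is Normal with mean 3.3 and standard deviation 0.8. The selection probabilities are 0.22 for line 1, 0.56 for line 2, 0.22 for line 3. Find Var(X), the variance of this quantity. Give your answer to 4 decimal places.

6.8758

Per component, 1: μ=9, E[X²]=83.56; 2: μ=9.1, E[X²]=83.62; 3: μ=3.3, E[X²]=11.53.
E[X] = 0.22·9 + 0.56·9.1 + 0.22·3.3 = 7.802.
E[X²] = 0.22·83.56 + 0.56·83.62 + 0.22·11.53 = 67.747.
Var(X) = E[X²] − (E[X])² = 67.747 − 60.8712 = 6.8758.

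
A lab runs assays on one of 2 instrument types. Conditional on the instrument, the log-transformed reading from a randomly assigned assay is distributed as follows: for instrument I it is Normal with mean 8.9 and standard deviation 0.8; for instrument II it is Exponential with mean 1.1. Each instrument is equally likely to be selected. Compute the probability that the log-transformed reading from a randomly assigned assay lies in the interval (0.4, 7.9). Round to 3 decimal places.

0.400

Conditional on each instrument, P(0.4 < X < 7.9): I: 0.10565; II: 0.694384.
By total probability, P(0.4 < X < 7.9) = 0.5·0.10565 + 0.5·0.694384 = 0.400017.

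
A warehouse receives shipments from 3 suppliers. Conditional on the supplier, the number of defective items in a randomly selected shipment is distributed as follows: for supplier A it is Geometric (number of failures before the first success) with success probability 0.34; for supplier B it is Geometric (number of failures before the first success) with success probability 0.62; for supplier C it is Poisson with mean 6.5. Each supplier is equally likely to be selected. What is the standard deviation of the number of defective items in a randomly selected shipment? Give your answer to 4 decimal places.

Per component, A: μ=1.94118, E[X²]=9.47751; B: μ=0.612903, E[X²]=1.3642; C: μ=6.5, E[X²]=48.75.
E[X] = 0.333333·1.94118 + 0.333333·0.612903 + 0.333333·6.5 = 3.01803.
E[X²] = 0.333333·9.47751 + 0.333333·1.3642 + 0.333333·48.75 = 19.8639.
Var(X) = E[X²] − (E[X])² = 19.8639 − 9.10848 = 10.7554.
SD(X) = √10.7554 = 3.27955.

3.2795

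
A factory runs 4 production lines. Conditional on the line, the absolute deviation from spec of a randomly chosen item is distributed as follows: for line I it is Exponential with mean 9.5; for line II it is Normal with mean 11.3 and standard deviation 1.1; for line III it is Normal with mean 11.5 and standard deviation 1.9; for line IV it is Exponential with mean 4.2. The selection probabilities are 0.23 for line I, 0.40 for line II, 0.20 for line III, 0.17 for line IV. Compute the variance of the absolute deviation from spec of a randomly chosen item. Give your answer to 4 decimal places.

31.7856

Per component, I: μ=9.5, E[X²]=180.5; II: μ=11.3, E[X²]=128.9; III: μ=11.5, E[X²]=135.86; IV: μ=4.2, E[X²]=35.28.
E[X] = 0.23·9.5 + 0.4·11.3 + 0.2·11.5 + 0.17·4.2 = 9.719.
E[X²] = 0.23·180.5 + 0.4·128.9 + 0.2·135.86 + 0.17·35.28 = 126.245.
Var(X) = E[X²] − (E[X])² = 126.245 − 94.459 = 31.7856.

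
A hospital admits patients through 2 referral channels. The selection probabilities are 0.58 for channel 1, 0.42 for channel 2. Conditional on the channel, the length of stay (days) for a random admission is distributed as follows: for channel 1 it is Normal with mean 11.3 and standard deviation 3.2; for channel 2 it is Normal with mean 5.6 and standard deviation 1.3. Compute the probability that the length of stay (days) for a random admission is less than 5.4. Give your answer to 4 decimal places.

0.2032

Conditional on each channel, P(X < 5.4): 1: 0.0326098; 2: 0.438866.
By total probability, P(X < 5.4) = 0.58·0.0326098 + 0.42·0.438866 = 0.203237.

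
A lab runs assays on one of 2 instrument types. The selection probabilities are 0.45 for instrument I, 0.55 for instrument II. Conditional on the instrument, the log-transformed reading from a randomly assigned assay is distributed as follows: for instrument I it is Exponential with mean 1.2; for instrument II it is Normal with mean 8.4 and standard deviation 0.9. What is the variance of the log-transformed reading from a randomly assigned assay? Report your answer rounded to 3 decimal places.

Per component, I: μ=1.2, E[X²]=2.88; II: μ=8.4, E[X²]=71.37.
E[X] = 0.45·1.2 + 0.55·8.4 = 5.16.
E[X²] = 0.45·2.88 + 0.55·71.37 = 40.5495.
Var(X) = E[X²] − (E[X])² = 40.5495 − 26.6256 = 13.9239.

13.924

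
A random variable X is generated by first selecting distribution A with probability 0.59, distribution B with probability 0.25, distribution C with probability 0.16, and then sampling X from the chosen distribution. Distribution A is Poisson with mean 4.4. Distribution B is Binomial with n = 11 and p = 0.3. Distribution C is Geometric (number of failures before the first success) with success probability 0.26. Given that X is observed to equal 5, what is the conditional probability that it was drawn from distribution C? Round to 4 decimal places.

Likelihoods P(X=5 | ·): A: 0.168728; B: 0.13208; C: 0.0576942.
Posterior ∝ prior × likelihood. Numerator for C: 0.16·0.0576942 = 0.00923107.
Normalizing constant: 0.59·0.168728 + 0.25·0.13208 + 0.16·0.0576942 = 0.1418.
P(C | observation) = 0.00923107 / 0.1418 = 0.065099.

0.0651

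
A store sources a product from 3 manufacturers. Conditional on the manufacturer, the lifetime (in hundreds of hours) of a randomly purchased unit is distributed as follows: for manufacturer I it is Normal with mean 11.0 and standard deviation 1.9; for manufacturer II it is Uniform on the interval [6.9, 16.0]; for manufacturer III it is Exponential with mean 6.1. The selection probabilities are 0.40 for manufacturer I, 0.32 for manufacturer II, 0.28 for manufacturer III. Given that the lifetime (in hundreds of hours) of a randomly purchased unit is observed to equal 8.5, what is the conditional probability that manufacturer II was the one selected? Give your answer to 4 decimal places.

0.4294

Likelihoods f(8.5 | ·): I: 0.0883505; II: 0.10989; III: 0.0406917.
Posterior ∝ prior × likelihood. Numerator for II: 0.32·0.10989 = 0.0351648.
Normalizing constant: 0.4·0.0883505 + 0.32·0.10989 + 0.28·0.0406917 = 0.0818987.
P(II | observation) = 0.0351648 / 0.0818987 = 0.42937.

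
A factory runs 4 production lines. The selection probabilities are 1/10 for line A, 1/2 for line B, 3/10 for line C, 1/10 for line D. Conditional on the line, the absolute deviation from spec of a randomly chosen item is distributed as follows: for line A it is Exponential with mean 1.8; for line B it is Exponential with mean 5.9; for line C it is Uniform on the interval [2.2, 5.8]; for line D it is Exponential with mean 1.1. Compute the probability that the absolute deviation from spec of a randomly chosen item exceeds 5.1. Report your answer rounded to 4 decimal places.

0.2758

Conditional on each line, P(X > 5.1): A: 0.0588165; B: 0.421301; C: 0.194444; D: 0.00969288.
By total probability, P(X > 5.1) = 0.1·0.0588165 + 0.5·0.421301 + 0.3·0.194444 + 0.1·0.00969288 = 0.275835.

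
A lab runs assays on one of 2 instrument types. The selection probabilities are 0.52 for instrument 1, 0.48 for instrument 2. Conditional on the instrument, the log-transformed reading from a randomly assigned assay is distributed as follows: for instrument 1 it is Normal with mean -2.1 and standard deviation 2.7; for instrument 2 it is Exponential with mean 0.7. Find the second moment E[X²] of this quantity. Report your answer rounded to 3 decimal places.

For each component E[X²] = Var + (mean)², giving 1: 11.7; 2: 0.98.
Overall E[X²] = 0.52·11.7 + 0.48·0.98 = 6.5544.

6.554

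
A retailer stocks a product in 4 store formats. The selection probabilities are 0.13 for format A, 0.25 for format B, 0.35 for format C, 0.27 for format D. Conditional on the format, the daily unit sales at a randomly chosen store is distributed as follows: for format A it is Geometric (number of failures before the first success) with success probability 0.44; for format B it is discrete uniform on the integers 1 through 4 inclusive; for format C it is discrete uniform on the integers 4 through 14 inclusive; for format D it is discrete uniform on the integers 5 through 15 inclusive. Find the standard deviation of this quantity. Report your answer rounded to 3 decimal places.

Per component, A: μ=1.27273, E[X²]=4.5124; B: μ=2.5, E[X²]=7.5; C: μ=9, E[X²]=91; D: μ=10, E[X²]=110.
E[X] = 0.13·1.27273 + 0.25·2.5 + 0.35·9 + 0.27·10 = 6.64045.
E[X²] = 0.13·4.5124 + 0.25·7.5 + 0.35·91 + 0.27·110 = 64.0116.
Var(X) = E[X²] − (E[X])² = 64.0116 − 44.0956 = 19.916.
SD(X) = √19.916 = 4.46273.

4.463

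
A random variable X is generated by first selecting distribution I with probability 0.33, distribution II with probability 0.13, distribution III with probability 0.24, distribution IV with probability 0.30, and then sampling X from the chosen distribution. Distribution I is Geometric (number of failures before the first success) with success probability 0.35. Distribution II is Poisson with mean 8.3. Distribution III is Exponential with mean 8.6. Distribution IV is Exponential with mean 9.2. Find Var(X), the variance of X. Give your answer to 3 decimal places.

Per component, I: μ=1.85714, E[X²]=8.7551; II: μ=8.3, E[X²]=77.19; III: μ=8.6, E[X²]=147.92; IV: μ=9.2, E[X²]=169.28.
E[X] = 0.33·1.85714 + 0.13·8.3 + 0.24·8.6 + 0.3·9.2 = 6.51586.
E[X²] = 0.33·8.7551 + 0.13·77.19 + 0.24·147.92 + 0.3·169.28 = 99.2087.
Var(X) = E[X²] − (E[X])² = 99.2087 − 42.4564 = 56.7523.

56.752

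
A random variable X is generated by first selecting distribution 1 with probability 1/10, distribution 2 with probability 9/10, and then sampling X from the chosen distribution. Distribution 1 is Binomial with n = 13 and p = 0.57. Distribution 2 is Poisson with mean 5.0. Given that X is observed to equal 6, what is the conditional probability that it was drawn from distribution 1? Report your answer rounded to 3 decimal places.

0.108

Likelihoods P(X=6 | ·): 1: 0.159973; 2: 0.146223.
Posterior ∝ prior × likelihood. Numerator for 1: 0.1·0.159973 = 0.0159973.
Normalizing constant: 0.1·0.159973 + 0.9·0.146223 = 0.147598.
P(1 | observation) = 0.0159973 / 0.147598 = 0.108384.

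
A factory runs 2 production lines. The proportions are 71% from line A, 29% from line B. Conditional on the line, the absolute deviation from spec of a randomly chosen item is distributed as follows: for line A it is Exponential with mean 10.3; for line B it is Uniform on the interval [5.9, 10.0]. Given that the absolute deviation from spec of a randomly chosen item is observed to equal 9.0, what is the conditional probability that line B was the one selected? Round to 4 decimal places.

Likelihoods f(9.0 | ·): A: 0.0405212; B: 0.243902.
Posterior ∝ prior × likelihood. Numerator for B: 0.29·0.243902 = 0.0707317.
Normalizing constant: 0.71·0.0405212 + 0.29·0.243902 = 0.0995018.
P(B | observation) = 0.0707317 / 0.0995018 = 0.710859.

0.7109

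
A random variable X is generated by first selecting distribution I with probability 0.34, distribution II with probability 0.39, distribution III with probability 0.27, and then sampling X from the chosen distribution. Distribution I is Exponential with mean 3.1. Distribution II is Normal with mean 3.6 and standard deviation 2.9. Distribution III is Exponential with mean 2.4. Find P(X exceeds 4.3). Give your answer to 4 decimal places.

0.2877

Conditional on each component, P(X > 4.3): I: 0.249799; II: 0.404631; III: 0.166682.
By total probability, P(X > 4.3) = 0.34·0.249799 + 0.39·0.404631 + 0.27·0.166682 = 0.287742.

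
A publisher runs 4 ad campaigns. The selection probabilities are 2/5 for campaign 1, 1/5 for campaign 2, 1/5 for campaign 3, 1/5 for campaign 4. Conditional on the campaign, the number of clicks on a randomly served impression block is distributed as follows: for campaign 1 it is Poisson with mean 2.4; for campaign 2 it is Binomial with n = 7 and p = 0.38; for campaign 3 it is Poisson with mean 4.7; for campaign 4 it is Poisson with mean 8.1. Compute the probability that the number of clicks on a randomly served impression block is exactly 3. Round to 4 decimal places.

Conditional on each campaign, P(X = 3): 1: 0.209014; 2: 0.283782; 3: 0.157383; 4: 0.0268855.
By total probability, P(X = 3) = 0.4·0.209014 + 0.2·0.283782 + 0.2·0.157383 + 0.2·0.0268855 = 0.177216.

0.1772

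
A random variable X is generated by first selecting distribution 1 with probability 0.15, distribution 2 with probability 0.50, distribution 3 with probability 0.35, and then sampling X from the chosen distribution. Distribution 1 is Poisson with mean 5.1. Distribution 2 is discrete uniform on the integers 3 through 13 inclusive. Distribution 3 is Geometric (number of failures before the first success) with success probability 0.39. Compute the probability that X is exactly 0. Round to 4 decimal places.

Conditional on each component, P(X = 0): 1: 0.00609675; 2: 0; 3: 0.39.
By total probability, P(X = 0) = 0.15·0.00609675 + 0.5·0 + 0.35·0.39 = 0.137415.

0.1374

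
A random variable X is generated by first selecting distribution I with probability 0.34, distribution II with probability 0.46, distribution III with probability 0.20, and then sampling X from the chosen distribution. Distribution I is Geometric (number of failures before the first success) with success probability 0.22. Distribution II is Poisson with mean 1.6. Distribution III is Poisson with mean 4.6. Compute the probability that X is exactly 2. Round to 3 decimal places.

0.186

Conditional on each component, P(X = 2): I: 0.133848; II: 0.258428; III: 0.106348.
By total probability, P(X = 2) = 0.34·0.133848 + 0.46·0.258428 + 0.2·0.106348 = 0.185655.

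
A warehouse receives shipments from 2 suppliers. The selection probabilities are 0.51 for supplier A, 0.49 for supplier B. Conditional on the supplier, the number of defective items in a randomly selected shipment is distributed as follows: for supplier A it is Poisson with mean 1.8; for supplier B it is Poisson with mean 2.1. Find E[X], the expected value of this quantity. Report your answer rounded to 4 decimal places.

Component means — A: 1.8; B: 2.1.
E[X] = 0.51·1.8 + 0.49·2.1 = 1.947.

1.9470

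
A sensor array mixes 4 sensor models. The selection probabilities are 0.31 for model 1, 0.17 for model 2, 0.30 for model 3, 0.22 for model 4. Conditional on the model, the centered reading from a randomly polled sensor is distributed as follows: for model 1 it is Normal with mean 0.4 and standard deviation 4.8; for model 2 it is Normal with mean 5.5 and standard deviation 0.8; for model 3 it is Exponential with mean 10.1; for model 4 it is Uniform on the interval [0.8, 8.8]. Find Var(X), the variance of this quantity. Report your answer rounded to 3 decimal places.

Per component, 1: μ=0.4, E[X²]=23.2; 2: μ=5.5, E[X²]=30.89; 3: μ=10.1, E[X²]=204.02; 4: μ=4.8, E[X²]=28.3733.
E[X] = 0.31·0.4 + 0.17·5.5 + 0.3·10.1 + 0.22·4.8 = 5.145.
E[X²] = 0.31·23.2 + 0.17·30.89 + 0.3·204.02 + 0.22·28.3733 = 79.8914.
Var(X) = E[X²] − (E[X])² = 79.8914 − 26.471 = 53.4204.

53.420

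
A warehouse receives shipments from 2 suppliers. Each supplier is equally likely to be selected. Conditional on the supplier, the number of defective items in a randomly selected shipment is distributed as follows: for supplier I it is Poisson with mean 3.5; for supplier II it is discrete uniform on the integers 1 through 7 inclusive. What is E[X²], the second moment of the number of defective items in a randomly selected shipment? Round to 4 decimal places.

17.8750

For each component E[X²] = Var + (mean)², giving I: 15.75; II: 20.
Overall E[X²] = 0.5·15.75 + 0.5·20 = 17.875.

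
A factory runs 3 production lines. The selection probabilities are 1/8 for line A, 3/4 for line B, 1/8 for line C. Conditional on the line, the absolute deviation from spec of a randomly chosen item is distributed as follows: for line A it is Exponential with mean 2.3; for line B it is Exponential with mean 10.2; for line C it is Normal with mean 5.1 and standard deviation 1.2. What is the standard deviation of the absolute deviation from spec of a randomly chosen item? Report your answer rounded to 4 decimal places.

9.3425

Per component, A: μ=2.3, E[X²]=10.58; B: μ=10.2, E[X²]=208.08; C: μ=5.1, E[X²]=27.45.
E[X] = 0.125·2.3 + 0.75·10.2 + 0.125·5.1 = 8.575.
E[X²] = 0.125·10.58 + 0.75·208.08 + 0.125·27.45 = 160.814.
Var(X) = E[X²] − (E[X])² = 160.814 − 73.5306 = 87.2831.
SD(X) = √87.2831 = 9.34254.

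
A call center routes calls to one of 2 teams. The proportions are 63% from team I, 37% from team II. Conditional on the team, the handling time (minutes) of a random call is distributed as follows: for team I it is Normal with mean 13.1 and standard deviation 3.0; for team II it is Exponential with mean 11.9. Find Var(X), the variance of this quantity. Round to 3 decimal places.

Per component, I: μ=13.1, E[X²]=180.61; II: μ=11.9, E[X²]=283.22.
E[X] = 0.63·13.1 + 0.37·11.9 = 12.656.
E[X²] = 0.63·180.61 + 0.37·283.22 = 218.576.
Var(X) = E[X²] − (E[X])² = 218.576 − 160.174 = 58.4014.

58.401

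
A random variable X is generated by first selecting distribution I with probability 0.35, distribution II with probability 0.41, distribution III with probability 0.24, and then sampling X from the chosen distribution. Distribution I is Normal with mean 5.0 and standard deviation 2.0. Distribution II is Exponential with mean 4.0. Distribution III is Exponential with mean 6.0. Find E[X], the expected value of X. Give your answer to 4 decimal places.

Component means — I: 5; II: 4; III: 6.
E[X] = 0.35·5 + 0.41·4 + 0.24·6 = 4.83.

4.8300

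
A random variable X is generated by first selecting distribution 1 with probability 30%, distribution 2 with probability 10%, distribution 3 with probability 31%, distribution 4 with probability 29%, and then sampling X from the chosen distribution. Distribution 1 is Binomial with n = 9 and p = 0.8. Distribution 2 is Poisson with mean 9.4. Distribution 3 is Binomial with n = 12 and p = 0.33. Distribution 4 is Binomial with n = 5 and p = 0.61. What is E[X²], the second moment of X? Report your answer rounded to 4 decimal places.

34.4865

For each component E[X²] = Var + (mean)², giving 1: 53.28; 2: 97.76; 3: 18.3348; 4: 10.492.
Overall E[X²] = 0.3·53.28 + 0.1·97.76 + 0.31·18.3348 + 0.29·10.492 = 34.4865.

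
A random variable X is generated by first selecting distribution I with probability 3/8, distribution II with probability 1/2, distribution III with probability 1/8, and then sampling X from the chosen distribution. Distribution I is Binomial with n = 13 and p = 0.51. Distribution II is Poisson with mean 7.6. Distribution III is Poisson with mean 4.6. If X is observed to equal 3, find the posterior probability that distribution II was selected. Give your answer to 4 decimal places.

0.3658

Likelihoods P(X=3 | ·): I: 0.0302717; II: 0.0366144; III: 0.163068.
Posterior ∝ prior × likelihood. Numerator for II: 0.5·0.0366144 = 0.0183072.
Normalizing constant: 0.375·0.0302717 + 0.5·0.0366144 + 0.125·0.163068 = 0.0500425.
P(II | observation) = 0.0183072 / 0.0500425 = 0.365832.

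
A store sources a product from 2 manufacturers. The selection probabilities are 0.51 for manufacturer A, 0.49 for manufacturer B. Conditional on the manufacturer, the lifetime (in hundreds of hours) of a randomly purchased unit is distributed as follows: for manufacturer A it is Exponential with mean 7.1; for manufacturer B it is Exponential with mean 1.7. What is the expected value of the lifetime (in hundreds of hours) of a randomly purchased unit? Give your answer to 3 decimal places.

4.454

Component means — A: 7.1; B: 1.7.
E[X] = 0.51·7.1 + 0.49·1.7 = 4.454.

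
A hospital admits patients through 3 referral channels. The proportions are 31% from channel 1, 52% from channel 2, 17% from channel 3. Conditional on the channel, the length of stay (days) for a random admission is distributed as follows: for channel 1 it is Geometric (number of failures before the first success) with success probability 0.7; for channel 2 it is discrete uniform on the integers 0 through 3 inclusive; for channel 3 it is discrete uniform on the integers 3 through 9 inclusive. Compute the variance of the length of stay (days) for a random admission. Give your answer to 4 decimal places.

5.1308

Per component, 1: μ=0.428571, E[X²]=0.795918; 2: μ=1.5, E[X²]=3.5; 3: μ=6, E[X²]=40.
E[X] = 0.31·0.428571 + 0.52·1.5 + 0.17·6 = 1.93286.
E[X²] = 0.31·0.795918 + 0.52·3.5 + 0.17·40 = 8.86673.
Var(X) = E[X²] − (E[X])² = 8.86673 − 3.73594 = 5.1308.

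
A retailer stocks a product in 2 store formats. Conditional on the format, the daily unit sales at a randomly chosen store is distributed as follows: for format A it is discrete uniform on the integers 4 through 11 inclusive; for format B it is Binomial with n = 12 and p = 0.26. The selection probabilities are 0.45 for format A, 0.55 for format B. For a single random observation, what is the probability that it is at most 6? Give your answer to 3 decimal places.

Conditional on each format, P(X ≤ 6): A: 0.375; B: 0.982246.
By total probability, P(X ≤ 6) = 0.45·0.375 + 0.55·0.982246 = 0.708986.

0.709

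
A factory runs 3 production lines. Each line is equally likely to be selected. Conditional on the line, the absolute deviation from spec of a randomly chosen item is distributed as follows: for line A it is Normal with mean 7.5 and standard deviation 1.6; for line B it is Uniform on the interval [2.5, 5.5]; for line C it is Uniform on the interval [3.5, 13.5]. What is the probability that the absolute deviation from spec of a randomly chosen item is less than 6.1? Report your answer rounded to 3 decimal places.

Conditional on each line, P(X < 6.1): A: 0.190787; B: 1; C: 0.26.
By total probability, P(X < 6.1) = 0.333333·0.190787 + 0.333333·1 + 0.333333·0.26 = 0.483596.

0.484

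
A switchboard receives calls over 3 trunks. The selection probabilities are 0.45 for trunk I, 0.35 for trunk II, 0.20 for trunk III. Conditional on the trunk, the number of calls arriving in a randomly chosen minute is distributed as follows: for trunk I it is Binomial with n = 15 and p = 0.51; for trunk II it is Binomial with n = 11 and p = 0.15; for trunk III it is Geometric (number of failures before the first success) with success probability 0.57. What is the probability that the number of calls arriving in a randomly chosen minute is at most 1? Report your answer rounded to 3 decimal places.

0.335

Conditional on each trunk, P(X ≤ 1): I: 0.000374429; II: 0.492186; III: 0.8151.
By total probability, P(X ≤ 1) = 0.45·0.000374429 + 0.35·0.492186 + 0.2·0.8151 = 0.335454.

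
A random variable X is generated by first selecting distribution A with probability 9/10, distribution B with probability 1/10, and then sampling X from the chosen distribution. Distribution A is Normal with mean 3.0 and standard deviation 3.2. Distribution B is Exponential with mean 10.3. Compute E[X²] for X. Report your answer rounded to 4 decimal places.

For each component E[X²] = Var + (mean)², giving A: 19.24; B: 212.18.
Overall E[X²] = 0.9·19.24 + 0.1·212.18 = 38.534.

38.5340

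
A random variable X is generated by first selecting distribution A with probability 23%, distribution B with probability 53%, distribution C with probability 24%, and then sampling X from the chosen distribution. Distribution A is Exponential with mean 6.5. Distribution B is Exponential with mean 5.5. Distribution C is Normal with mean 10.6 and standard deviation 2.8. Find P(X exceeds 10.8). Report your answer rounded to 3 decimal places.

Conditional on each component, P(X > 10.8): A: 0.189847; B: 0.140347; C: 0.471528.
By total probability, P(X > 10.8) = 0.23·0.189847 + 0.53·0.140347 + 0.24·0.471528 = 0.231216.

0.231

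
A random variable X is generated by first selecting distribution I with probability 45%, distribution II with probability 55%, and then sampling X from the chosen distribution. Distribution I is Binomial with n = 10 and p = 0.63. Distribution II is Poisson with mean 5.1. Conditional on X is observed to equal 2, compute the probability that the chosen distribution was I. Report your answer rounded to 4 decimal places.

0.0608

Likelihoods P(X=2 | ·): I: 0.00627346; II: 0.0792882.
Posterior ∝ prior × likelihood. Numerator for I: 0.45·0.00627346 = 0.00282306.
Normalizing constant: 0.45·0.00627346 + 0.55·0.0792882 = 0.0464316.
P(I | observation) = 0.00282306 / 0.0464316 = 0.0608004.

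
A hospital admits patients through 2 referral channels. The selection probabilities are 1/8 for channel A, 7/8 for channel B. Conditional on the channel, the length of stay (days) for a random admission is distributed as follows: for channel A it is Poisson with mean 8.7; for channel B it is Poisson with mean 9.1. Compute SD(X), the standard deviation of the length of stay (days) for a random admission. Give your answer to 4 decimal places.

Per component, A: μ=8.7, E[X²]=84.39; B: μ=9.1, E[X²]=91.91.
E[X] = 0.125·8.7 + 0.875·9.1 = 9.05.
E[X²] = 0.125·84.39 + 0.875·91.91 = 90.97.
Var(X) = E[X²] − (E[X])² = 90.97 − 81.9025 = 9.0675.
SD(X) = √9.0675 = 3.01123.

3.0112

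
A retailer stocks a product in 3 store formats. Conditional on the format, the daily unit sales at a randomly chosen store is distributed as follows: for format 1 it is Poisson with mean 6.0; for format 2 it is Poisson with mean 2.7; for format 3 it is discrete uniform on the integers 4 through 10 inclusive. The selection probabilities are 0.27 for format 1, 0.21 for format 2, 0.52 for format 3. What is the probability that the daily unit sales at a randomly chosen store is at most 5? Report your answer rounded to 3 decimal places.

0.467

Conditional on each format, P(X ≤ 5): 1: 0.44568; 2: 0.943268; 3: 0.285714.
By total probability, P(X ≤ 5) = 0.27·0.44568 + 0.21·0.943268 + 0.52·0.285714 = 0.466991.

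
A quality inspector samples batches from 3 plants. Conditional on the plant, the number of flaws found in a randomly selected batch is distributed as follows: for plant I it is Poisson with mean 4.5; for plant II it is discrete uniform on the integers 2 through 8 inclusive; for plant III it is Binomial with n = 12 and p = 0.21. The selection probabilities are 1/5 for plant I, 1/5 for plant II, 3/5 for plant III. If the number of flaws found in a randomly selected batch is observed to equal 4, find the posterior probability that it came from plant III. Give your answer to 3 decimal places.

Likelihoods P(X=4 | ·): I: 0.189808; II: 0.142857; III: 0.146049.
Posterior ∝ prior × likelihood. Numerator for III: 0.6·0.146049 = 0.0876295.
Normalizing constant: 0.2·0.189808 + 0.2·0.142857 + 0.6·0.146049 = 0.154162.
P(III | observation) = 0.0876295 / 0.154162 = 0.568423.

0.568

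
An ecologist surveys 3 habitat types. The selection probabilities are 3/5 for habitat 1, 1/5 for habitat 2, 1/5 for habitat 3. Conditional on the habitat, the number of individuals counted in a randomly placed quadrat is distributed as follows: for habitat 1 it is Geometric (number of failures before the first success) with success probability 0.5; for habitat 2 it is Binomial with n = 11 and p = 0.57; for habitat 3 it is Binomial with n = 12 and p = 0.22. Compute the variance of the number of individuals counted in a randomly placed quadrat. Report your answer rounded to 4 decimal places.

6.3336

Per component, 1: μ=1, E[X²]=3; 2: μ=6.27, E[X²]=42.009; 3: μ=2.64, E[X²]=9.0288.
E[X] = 0.6·1 + 0.2·6.27 + 0.2·2.64 = 2.382.
E[X²] = 0.6·3 + 0.2·42.009 + 0.2·9.0288 = 12.0076.
Var(X) = E[X²] − (E[X])² = 12.0076 − 5.67392 = 6.33364.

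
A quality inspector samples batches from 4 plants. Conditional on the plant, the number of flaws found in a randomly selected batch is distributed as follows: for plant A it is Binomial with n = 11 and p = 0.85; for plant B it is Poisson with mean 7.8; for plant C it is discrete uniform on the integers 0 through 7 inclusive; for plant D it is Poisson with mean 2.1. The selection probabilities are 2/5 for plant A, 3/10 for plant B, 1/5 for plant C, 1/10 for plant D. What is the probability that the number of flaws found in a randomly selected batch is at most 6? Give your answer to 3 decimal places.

0.382

Conditional on each plant, P(X ≤ 6): A: 0.0158884; B: 0.338407; C: 0.875; D: 0.994138.
By total probability, P(X ≤ 6) = 0.4·0.0158884 + 0.3·0.338407 + 0.2·0.875 + 0.1·0.994138 = 0.382291.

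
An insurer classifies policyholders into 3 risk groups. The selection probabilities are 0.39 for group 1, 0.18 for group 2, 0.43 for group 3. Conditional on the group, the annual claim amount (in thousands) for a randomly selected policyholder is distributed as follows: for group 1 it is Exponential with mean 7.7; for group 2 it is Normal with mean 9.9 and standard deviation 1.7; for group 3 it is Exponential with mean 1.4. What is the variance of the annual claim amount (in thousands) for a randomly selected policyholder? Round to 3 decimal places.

Per component, 1: μ=7.7, E[X²]=118.58; 2: μ=9.9, E[X²]=100.9; 3: μ=1.4, E[X²]=3.92.
E[X] = 0.39·7.7 + 0.18·9.9 + 0.43·1.4 = 5.387.
E[X²] = 0.39·118.58 + 0.18·100.9 + 0.43·3.92 = 66.0938.
Var(X) = E[X²] − (E[X])² = 66.0938 − 29.0198 = 37.074.

37.074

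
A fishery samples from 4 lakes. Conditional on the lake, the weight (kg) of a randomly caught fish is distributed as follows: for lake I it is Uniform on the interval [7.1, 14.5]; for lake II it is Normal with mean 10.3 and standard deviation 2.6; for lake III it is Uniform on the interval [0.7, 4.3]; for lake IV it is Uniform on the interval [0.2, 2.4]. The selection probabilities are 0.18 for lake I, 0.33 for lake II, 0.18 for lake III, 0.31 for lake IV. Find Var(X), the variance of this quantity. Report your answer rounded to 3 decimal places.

22.635

Per component, I: μ=10.8, E[X²]=121.203; II: μ=10.3, E[X²]=112.85; III: μ=2.5, E[X²]=7.33; IV: μ=1.3, E[X²]=2.09333.
E[X] = 0.18·10.8 + 0.33·10.3 + 0.18·2.5 + 0.31·1.3 = 6.196.
E[X²] = 0.18·121.203 + 0.33·112.85 + 0.18·7.33 + 0.31·2.09333 = 61.0254.
Var(X) = E[X²] − (E[X])² = 61.0254 − 38.3904 = 22.635.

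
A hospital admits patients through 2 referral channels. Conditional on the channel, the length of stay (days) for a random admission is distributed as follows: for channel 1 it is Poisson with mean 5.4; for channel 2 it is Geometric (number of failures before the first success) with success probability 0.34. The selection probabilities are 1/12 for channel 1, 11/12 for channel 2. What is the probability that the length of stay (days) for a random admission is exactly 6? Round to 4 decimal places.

Conditional on each channel, P(X = 6): 1: 0.155539; 2: 0.0281023.
By total probability, P(X = 6) = 0.0833333·0.155539 + 0.916667·0.0281023 = 0.0387221.

0.0387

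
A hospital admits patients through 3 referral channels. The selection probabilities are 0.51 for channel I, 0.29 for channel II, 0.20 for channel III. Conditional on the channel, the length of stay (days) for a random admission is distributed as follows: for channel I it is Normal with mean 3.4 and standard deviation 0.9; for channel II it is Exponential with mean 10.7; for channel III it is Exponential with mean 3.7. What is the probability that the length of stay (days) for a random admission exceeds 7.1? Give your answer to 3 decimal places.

Conditional on each channel, P(X > 7.1): I: 1.9688e-05; II: 0.515019; III: 0.146766.
By total probability, P(X > 7.1) = 0.51·1.9688e-05 + 0.29·0.515019 + 0.2·0.146766 = 0.178719.

0.179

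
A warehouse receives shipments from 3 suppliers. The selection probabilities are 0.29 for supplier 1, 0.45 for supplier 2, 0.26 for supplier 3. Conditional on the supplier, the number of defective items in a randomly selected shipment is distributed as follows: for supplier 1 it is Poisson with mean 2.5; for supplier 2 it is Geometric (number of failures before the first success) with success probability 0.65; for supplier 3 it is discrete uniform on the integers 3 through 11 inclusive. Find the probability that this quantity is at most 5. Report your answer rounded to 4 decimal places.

Conditional on each supplier, P(X ≤ 5): 1: 0.957979; 2: 0.998162; 3: 0.333333.
By total probability, P(X ≤ 5) = 0.29·0.957979 + 0.45·0.998162 + 0.26·0.333333 = 0.813653.

0.8137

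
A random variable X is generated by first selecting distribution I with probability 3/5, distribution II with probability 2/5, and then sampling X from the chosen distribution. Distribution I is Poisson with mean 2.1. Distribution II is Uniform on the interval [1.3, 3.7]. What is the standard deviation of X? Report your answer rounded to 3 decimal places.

1.221

Per component, I: μ=2.1, E[X²]=6.51; II: μ=2.5, E[X²]=6.73.
E[X] = 0.6·2.1 + 0.4·2.5 = 2.26.
E[X²] = 0.6·6.51 + 0.4·6.73 = 6.598.
Var(X) = E[X²] − (E[X])² = 6.598 − 5.1076 = 1.4904.
SD(X) = √1.4904 = 1.22082.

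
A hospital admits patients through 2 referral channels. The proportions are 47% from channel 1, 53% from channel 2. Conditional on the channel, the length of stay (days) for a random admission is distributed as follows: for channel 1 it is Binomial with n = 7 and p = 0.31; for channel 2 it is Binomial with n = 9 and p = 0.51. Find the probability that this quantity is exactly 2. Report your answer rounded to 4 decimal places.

Conditional on each channel, P(X = 2): 1: 0.315637; 2: 0.0635061.
By total probability, P(X = 2) = 0.47·0.315637 + 0.53·0.0635061 = 0.182008.

0.1820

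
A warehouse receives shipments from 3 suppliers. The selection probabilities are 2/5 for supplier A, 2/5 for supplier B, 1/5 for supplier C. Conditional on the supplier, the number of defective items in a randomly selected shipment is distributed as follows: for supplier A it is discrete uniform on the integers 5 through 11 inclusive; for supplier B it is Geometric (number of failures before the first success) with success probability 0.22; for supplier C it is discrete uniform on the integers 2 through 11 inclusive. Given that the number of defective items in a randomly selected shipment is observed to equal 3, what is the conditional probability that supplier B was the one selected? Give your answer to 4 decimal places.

Likelihoods P(X=3 | ·): A: 0; B: 0.104401; C: 0.1.
Posterior ∝ prior × likelihood. Numerator for B: 0.4·0.104401 = 0.0417606.
Normalizing constant: 0.4·0 + 0.4·0.104401 + 0.2·0.1 = 0.0617606.
P(B | observation) = 0.0417606 / 0.0617606 = 0.676169.

0.6762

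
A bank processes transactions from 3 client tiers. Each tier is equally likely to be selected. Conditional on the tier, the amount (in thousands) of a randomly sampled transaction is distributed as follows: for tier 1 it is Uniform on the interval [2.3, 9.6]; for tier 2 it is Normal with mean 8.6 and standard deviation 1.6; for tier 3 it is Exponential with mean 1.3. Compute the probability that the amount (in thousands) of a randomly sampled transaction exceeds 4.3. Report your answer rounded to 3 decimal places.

0.586

Conditional on each tier, P(X > 4.3): 1: 0.726027; 2: 0.996401; 3: 0.0366005.
By total probability, P(X > 4.3) = 0.333333·0.726027 + 0.333333·0.996401 + 0.333333·0.0366005 = 0.586343.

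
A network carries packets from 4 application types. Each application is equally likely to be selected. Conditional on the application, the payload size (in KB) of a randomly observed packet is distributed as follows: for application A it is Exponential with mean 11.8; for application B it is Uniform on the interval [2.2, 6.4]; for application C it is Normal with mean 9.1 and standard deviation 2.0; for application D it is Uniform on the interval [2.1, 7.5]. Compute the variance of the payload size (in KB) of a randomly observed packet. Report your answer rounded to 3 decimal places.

Per component, A: μ=11.8, E[X²]=278.48; B: μ=4.3, E[X²]=19.96; C: μ=9.1, E[X²]=86.81; D: μ=4.8, E[X²]=25.47.
E[X] = 0.25·11.8 + 0.25·4.3 + 0.25·9.1 + 0.25·4.8 = 7.5.
E[X²] = 0.25·278.48 + 0.25·19.96 + 0.25·86.81 + 0.25·25.47 = 102.68.
Var(X) = E[X²] − (E[X])² = 102.68 − 56.25 = 46.43.

46.430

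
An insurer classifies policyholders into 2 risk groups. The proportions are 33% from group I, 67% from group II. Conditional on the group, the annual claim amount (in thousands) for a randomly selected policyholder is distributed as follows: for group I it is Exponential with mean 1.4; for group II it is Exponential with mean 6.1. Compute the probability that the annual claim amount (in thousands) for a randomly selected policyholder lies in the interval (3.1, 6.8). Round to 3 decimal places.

Conditional on each group, P(3.1 < X < 6.8): I: 0.101459; II: 0.273583.
By total probability, P(3.1 < X < 6.8) = 0.33·0.101459 + 0.67·0.273583 = 0.216782.

0.217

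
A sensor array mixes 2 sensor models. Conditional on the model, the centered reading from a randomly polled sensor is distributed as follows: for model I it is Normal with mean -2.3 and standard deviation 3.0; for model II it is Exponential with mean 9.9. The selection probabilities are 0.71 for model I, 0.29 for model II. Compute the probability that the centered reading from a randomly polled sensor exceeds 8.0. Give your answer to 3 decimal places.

Conditional on each model, P(X > 8.0): I: 0.000298104; II: 0.445713.
By total probability, P(X > 8.0) = 0.71·0.000298104 + 0.29·0.445713 = 0.129468.

0.129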